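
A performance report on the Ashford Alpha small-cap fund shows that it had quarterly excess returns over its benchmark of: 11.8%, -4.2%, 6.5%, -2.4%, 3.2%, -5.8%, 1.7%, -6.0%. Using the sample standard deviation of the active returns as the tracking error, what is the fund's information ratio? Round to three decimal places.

0.094

Mean return r̄ = 4.80 / 8 = 0.6000%
Σ(r − r̄)² = 284.7800; sample σ = √(284.7800/7) = 6.3783%
IR = r̄ / tracking error = 0.6000 / 6.3783 = 0.0941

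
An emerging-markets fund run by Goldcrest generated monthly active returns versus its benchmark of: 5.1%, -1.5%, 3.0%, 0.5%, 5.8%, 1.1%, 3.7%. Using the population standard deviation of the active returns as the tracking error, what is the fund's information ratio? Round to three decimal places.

r̄ = (5.1 − 1.5 + 3 + 0.5 + 5.8 + 1.1 + 3.7) / 7 = 2.5286%
Σ(r − r̄)² = (5.1 − 2.5286)² + (-1.5 − 2.5286)² + … = 41.2943
σ = √[41.2943 / 7] = 2.4288%
IR = r̄ / tracking error = 2.5286 / 2.4288 = 1.0411

1.041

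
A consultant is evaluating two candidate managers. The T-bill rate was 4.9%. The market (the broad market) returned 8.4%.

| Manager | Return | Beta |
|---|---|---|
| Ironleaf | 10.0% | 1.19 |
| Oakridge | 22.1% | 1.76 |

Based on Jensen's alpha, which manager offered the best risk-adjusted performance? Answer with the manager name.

Oakridge

Ironleaf: α = 10.0% − [4.9% + 1.19 × (8.4% − 4.9%)] = 0.935
Oakridge: α = 22.1% − [4.9% + 1.76 × (8.4% − 4.9%)] = 11.040
Highest: Oakridge (11.040).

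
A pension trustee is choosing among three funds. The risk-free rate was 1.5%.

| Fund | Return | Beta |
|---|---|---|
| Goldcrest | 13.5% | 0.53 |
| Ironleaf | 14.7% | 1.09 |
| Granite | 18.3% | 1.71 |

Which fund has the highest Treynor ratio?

Goldcrest: Treynor = (13.5% − 1.5%) / 0.53 = 22.642
Ironleaf: Treynor = (14.7% − 1.5%) / 1.09 = 12.110
Granite: Treynor = (18.3% − 1.5%) / 1.71 = 9.825
Highest: Goldcrest (22.642).

Goldcrest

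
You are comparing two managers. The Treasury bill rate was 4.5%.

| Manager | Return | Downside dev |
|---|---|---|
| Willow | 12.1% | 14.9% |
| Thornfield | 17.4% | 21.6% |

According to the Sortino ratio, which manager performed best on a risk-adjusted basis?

Willow: Sortino ratio = (12.1% − 4.5%) / 14.9% = 0.510
Thornfield: Sortino ratio = (17.4% − 4.5%) / 21.6% = 0.597
Highest: Thornfield (0.597).

Thornfield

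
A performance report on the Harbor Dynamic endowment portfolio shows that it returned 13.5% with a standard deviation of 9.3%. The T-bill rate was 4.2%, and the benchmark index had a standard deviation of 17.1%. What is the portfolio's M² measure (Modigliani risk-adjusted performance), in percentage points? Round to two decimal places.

21.30

Sharpe = (Rp − Rf) / σp = (13.5% − 4.2%) / 9.3% = 1.0000
M² = Rf + Sharpe × σm = 4.2% + 1.0000 × 17.1% = 21.3000%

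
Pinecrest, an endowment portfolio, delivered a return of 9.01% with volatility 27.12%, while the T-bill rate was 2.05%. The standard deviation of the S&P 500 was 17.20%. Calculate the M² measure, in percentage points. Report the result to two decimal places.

Sharpe = (Rp − Rf) / σp = (9.01% − 2.05%) / 27.12% = 0.2566
M² = Rf + Sharpe × σm = 2.05% + 0.2566 × 17.20% = 6.4635%

6.46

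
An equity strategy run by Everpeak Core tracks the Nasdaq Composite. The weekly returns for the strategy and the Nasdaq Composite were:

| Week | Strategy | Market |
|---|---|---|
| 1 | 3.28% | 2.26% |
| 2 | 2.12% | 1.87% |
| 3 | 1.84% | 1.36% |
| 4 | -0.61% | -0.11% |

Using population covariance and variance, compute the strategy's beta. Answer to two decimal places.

r̄p = 1.6575%,  r̄m = 1.3450%
Cov = Σ(rp − r̄p)(rm − r̄m) / 4 = 1.2573
Var(rm) = Σ(rm − r̄m)² / 4 = 0.8075
β = Cov / Var = 1.2573 / 0.8075 = 1.5570

1.56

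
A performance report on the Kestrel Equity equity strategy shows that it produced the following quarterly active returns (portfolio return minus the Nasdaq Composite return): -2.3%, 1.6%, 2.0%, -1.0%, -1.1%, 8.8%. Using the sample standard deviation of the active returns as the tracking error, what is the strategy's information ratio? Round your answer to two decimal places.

Mean return r̄ = 8.00 / 6 = 1.3333%
Sample std dev = √[80.8333 / 5] = 4.0208%
IR = r̄ / tracking error = 1.3333 / 4.0208 = 0.3316

0.33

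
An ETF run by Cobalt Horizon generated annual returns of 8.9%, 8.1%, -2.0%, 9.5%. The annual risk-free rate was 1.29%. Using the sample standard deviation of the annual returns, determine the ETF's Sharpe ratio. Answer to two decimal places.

0.89

r̄ = (8.9 + 8.1 − 2 + 9.5) / 4 = 24.50 / 4 = 6.1250%
Σ(r − r̄)² = (8.9 − 6.1250)² + (8.1 − 6.1250)² + … = 89.0075
sample σ = √(89.0075 / 3) = √29.6692 = 5.4469%
Sharpe = (r̄ − rf) / σ = (6.1250 − 1.29) / 5.4469 = 4.8350 / 5.4469 = 0.8877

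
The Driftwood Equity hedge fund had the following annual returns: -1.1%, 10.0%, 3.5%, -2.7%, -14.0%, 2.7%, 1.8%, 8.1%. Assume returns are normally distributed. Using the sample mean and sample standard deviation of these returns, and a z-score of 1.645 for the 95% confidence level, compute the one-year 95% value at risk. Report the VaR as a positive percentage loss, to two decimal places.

11.15

r̄ = (-1.1 + 10 + 3.5 − 2.7 − 14 + 2.7 + 1.8 + 8.1) / 8 = 8.30 / 8 = 1.0375%
Sample σ = √[Σ(r − r̄)² / 7] = √[384.2788 / 7] = √54.8970 = 7.4093%
VaR = −(r̄ − z·σ) = −(1.0375 − 1.645 × 7.4093) = −(-11.1508) = 11.1508%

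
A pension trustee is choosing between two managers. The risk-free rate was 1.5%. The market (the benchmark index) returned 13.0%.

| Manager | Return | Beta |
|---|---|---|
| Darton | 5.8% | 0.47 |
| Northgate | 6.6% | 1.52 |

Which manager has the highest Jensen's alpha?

Darton

Darton: α = 5.8% − [1.5% + 0.47 × (13.0% − 1.5%)] = -1.105
Northgate: α = 6.6% − [1.5% + 1.52 × (13.0% − 1.5%)] = -12.380
Highest: Darton (-1.105).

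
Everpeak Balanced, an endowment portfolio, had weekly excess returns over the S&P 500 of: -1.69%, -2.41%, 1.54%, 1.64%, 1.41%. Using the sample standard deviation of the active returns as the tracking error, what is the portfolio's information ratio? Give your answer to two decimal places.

Mean return μ = 0.490 / 5 = 0.0980%
Sample std dev = √[15.6655 / 4] = 1.9790%
IR = μ / tracking error = 0.0980 / 1.9790 = 0.0495

0.05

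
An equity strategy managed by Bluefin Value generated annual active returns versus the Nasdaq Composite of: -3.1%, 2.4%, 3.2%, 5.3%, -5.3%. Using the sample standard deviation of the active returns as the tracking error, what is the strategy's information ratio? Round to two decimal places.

0.11

r̄ = (-3.1 + 2.4 + 3.2 + 5.3 − 5.3) / 5 = 2.50 / 5 = 0.5000%
Σ(r − r̄)² = 80.5400; sample σ = √(80.5400/4) = 4.4872%
IR = r̄ / tracking error = 0.5000 / 4.4872 = 0.1114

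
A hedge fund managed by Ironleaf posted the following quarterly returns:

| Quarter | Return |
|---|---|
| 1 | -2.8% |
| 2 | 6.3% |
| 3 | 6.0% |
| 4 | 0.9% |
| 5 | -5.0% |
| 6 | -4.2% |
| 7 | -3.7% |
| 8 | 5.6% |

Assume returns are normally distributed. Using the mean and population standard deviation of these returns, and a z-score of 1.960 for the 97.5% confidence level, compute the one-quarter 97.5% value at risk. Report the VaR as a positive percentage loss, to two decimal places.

Mean return μ = 3.10 / 8 = 0.3875%
Population std dev = √[170.8288 / 8] = 4.6210%
VaR = −(μ − z·σ) = −(0.3875 − 1.960 × 4.6210) = −(-8.6697) = 8.6697%

8.67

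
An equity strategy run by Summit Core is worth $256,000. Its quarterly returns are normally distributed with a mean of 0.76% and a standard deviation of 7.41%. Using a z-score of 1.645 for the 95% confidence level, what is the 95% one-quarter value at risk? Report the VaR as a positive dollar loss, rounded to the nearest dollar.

Return at the 95% tail: μ − z·σ = 0.76% − 1.645 × 7.41% = 0.76 − 12.18945 = -11.42945%
VaR = −(-11.42945%) × $256,000 = 11.42945% × $256,000 = $29,259

$29,259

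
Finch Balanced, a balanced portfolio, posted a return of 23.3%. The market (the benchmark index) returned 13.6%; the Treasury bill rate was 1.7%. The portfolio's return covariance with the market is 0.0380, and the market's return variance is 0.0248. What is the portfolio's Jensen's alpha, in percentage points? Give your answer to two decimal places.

β = Cov / Var = 0.0380 / 0.0248 = 1.5323
E[R] = Rf + β(Rm − Rf) = 1.7% + 1.5323 × (13.6% − 1.7%) = 19.9344%
α = Rp − E[R] = 23.3% − 19.9344% = 3.3656

3.37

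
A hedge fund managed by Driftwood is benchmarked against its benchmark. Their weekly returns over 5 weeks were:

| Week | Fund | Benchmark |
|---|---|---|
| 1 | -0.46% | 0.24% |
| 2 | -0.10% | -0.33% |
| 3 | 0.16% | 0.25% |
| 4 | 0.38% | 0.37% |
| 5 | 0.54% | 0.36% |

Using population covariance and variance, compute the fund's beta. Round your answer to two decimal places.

0.61

r̄p = 0.1040%,  r̄m = 0.1780%
Cov = Σ(rp − r̄p)(rm − r̄m) / 5 = 0.0410
Var(rm) = Σ(rm − r̄m)² / 5 = 0.0674
β = Cov / Var = 0.0410 / 0.0674 = 0.6083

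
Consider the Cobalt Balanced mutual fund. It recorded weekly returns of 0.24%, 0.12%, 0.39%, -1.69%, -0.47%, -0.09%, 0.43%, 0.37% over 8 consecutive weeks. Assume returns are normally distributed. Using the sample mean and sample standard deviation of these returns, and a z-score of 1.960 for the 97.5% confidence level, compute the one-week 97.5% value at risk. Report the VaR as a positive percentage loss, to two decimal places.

μ = (0.24 + 0.12 + 0.39 − 1.69 − 0.47 − 0.09 + 0.43 + 0.37) / 8 = -0.700 / 8 = -0.0875%
Σ(r − μ)² = (0.24 − (-0.0875))² + (0.12 − (-0.0875))² + … = 3.5698
σ = √[3.5698 / 7] = 0.7141%
VaR = −(μ − z·σ) = −(-0.0875 − 1.960 × 0.7141) = −(-1.4871) = 1.4871%

1.49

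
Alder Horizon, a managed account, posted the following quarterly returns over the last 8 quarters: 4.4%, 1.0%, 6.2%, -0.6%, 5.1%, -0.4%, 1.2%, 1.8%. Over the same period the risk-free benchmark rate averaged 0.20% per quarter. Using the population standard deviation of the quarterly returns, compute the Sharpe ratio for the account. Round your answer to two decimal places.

μ = (4.4 + 1 + 6.2 − 0.6 + 5.1 − 0.4 + 1.2 + 1.8) / 8 = 18.70 / 8 = 2.3375%
Σ(r − μ)² = (4.4 − 2.3375)² + (1 − 2.3375)² + … = 46.2988
population σ = √(46.2988 / 8) = √5.7874 = 2.4057%
Sharpe = (μ − rf) / σ = (2.3375 − 0.2) / 2.4057 = 2.1375 / 2.4057 = 0.8885

0.89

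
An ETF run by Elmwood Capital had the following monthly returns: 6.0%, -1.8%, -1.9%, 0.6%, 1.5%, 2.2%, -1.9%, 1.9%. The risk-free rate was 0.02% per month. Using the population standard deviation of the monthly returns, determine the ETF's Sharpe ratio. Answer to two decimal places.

0.32

Mean return r̄ = 6.60 / 8 = 0.8250%
Σ(r − r̄)² = (6 − 0.8250)² + (-1.8 − 0.8250)² + … = 52.0750
σ = √[52.0750 / 8] = 2.5513%
Sharpe = (r̄ − rf) / σ = (0.8250 − 0.02) / 2.5513 = 0.8050 / 2.5513 = 0.3155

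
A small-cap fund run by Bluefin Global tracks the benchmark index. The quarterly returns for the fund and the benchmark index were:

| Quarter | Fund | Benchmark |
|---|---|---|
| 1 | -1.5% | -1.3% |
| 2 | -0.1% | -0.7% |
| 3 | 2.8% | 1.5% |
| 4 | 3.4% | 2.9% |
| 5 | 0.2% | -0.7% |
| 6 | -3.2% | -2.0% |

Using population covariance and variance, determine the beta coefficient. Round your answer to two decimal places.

r̄p = 0.2667%,  r̄m = -0.0500%
Cov = Σ(rp − r̄p)(rm − r̄m) / 6 = 3.7367
Var(rm) = Σ(rm − r̄m)² / 6 = 2.8858
β = Cov / Var = 3.7367 / 2.8858 = 1.2949

1.29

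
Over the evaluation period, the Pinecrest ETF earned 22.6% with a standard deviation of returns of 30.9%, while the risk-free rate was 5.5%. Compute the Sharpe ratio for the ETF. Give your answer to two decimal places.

Sharpe = (Rp − Rf) / σp = (22.6% − 5.5%) / 30.9% = 17.10% / 30.9% = 0.5534

0.55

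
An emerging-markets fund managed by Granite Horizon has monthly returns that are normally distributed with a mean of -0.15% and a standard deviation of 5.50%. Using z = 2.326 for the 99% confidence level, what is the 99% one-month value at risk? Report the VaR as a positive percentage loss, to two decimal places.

12.94

VaR (as % loss) = −(μ − z·σ) = −(-0.15% − 2.326 × 5.50%) = −(-12.9430%) = 12.9430%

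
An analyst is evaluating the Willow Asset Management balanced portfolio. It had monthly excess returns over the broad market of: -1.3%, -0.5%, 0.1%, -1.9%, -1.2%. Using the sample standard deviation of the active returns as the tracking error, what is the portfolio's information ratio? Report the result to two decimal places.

Mean return r̄ = -4.80 / 5 = -0.9600%
Σ(r − r̄)² = (-1.3 − (-0.9600))² + (-0.5 − (-0.9600))² + (0.1 − (-0.9600))² + … = 2.3920
sample σ = √(2.3920 / 4) = √0.5980 = 0.7733%
IR = r̄ / tracking error = -0.9600 / 0.7733 = -1.2414

-1.24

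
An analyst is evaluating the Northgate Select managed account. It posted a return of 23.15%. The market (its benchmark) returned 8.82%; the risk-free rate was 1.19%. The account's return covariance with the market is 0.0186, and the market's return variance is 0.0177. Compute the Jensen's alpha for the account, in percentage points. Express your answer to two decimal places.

β = Cov / Var = 0.0186 / 0.0177 = 1.0508
E[R] = Rf + β(Rm − Rf) = 1.19% + 1.0508 × (8.82% − 1.19%) = 9.2076%
α = Rp − E[R] = 23.15% − 9.2076% = 13.9424

13.94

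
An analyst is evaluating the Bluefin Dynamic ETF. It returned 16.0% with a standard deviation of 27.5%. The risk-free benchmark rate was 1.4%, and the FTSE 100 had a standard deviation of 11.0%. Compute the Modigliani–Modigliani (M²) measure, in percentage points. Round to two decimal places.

Sharpe = (Rp − Rf) / σp = (16.0% − 1.4%) / 27.5% = 0.5309
M² = Rf + Sharpe × σm = 1.4% + 0.5309 × 11.0% = 7.2399%

7.24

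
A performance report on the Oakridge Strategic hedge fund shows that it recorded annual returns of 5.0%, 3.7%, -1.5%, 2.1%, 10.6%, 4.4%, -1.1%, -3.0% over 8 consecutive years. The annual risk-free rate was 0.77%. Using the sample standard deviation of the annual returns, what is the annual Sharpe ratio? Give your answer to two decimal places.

r̄ = (5 + 3.7 − 1.5 + 2.1 + 10.6 + 4.4 − 1.1 − 3) / 8 = 20.20 / 8 = 2.5250%
Sample std dev = √[136.2750 / 7] = 4.4122%
Sharpe = (r̄ − rf) / σ = (2.5250 − 0.77) / 4.4122 = 1.7550 / 4.4122 = 0.3978

0.40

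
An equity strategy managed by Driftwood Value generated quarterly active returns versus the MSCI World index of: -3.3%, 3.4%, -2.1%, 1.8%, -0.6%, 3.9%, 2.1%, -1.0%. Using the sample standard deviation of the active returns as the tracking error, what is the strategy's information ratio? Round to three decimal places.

0.199

r̄ = (-3.3 + 3.4 − 2.1 + 1.8 − 0.6 + 3.9 + 2.1 − 1) / 8 = 0.5250%
Σ(r − r̄)² = 48.8750; sample σ = √(48.8750/7) = 2.6424%
IR = r̄ / tracking error = 0.5250 / 2.6424 = 0.1987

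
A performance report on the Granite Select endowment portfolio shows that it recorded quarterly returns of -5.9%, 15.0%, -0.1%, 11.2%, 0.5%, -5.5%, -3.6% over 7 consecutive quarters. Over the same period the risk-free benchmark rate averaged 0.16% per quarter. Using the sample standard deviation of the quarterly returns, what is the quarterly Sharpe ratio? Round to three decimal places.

r̄ = (-5.9 + 15 − 0.1 + 11.2 + 0.5 − 5.5 − 3.6) / 7 = 11.60 / 7 = 1.6571%
Σ(r − r̄)² = 409.4971; sample σ = √(409.4971/6) = 8.2613%
Sharpe = (r̄ − rf) / σ = (1.6571 − 0.16) / 8.2613 = 1.4971 / 8.2613 = 0.1812

0.181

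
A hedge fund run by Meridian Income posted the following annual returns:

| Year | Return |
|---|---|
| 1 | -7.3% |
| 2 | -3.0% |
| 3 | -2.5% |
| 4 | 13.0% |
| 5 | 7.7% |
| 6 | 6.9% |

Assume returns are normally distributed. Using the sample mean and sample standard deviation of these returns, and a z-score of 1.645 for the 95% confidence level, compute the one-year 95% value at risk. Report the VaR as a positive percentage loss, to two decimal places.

10.44

r̄ = (-7.3 − 3 − 2.5 + 13 + 7.7 + 6.9) / 6 = 14.80 / 6 = 2.4667%
Σ(r − r̄)² = (-7.3 − 2.4667)² + (-3 − 2.4667)² + (-2.5 − 2.4667)² + … = 307.9333
σ = √[307.9333 / 5] = 7.8477%
VaR = −(r̄ − z·σ) = −(2.4667 − 1.645 × 7.8477) = −(-10.4428) = 10.4428%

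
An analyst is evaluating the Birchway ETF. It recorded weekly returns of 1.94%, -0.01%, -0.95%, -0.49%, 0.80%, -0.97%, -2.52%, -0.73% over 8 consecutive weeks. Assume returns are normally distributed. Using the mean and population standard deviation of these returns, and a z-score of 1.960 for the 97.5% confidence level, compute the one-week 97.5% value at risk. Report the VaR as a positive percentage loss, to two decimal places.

Mean return r̄ = -2.930 / 8 = -0.3663%
Σ(r − r̄)² = 12.2974; population σ = √(12.2974/8) = 1.2398%
VaR = −(r̄ − z·σ) = −(-0.3663 − 1.960 × 1.2398) = −(-2.7963) = 2.7963%

2.80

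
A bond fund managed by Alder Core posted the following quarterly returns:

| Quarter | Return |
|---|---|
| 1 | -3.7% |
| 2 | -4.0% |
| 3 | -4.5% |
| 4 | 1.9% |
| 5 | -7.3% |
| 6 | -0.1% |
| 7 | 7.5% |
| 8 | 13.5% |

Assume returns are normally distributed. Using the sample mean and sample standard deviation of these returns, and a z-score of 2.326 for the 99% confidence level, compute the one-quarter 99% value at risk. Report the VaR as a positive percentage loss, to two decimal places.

15.89

Mean return r̄ = 3.30 / 8 = 0.4125%
Σ(r − r̄)² = (-3.7 − 0.4125)² + (-4 − 0.4125)² + … = 343.9888
σ = √[343.9888 / 7] = 7.0101%
VaR = −(r̄ − z·σ) = −(0.4125 − 2.326 × 7.0101) = −(-15.8930) = 15.8930%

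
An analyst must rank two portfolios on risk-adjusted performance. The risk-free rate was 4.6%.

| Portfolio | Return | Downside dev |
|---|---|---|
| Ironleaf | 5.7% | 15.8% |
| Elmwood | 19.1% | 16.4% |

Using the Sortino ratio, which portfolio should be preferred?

Ironleaf: Sortino ratio = (5.7% − 4.6%) / 15.8% = 0.070
Elmwood: Sortino ratio = (19.1% − 4.6%) / 16.4% = 0.884
Highest: Elmwood (0.884).

Elmwood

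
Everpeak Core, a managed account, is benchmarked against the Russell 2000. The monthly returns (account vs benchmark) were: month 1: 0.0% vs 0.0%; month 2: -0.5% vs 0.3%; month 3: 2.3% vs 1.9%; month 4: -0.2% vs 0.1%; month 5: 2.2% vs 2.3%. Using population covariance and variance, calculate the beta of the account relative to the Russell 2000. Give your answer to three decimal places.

r̄p = 0.7600%,  r̄m = 0.9200%
Cov = Σ(rp − r̄p)(rm − r̄m) / 5 = 1.1528
Var(rm) = Σ(rm − r̄m)² / 5 = 0.9536
β = Cov / Var = 1.1528 / 0.9536 = 1.2089

1.209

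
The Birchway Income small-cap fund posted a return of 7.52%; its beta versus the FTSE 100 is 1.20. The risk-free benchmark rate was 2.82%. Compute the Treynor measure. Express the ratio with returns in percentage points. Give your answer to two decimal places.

3.92

Treynor = (Rp − Rf) / β = (7.52% − 2.82%) / 1.20 = 4.70 / 1.20 = 3.9167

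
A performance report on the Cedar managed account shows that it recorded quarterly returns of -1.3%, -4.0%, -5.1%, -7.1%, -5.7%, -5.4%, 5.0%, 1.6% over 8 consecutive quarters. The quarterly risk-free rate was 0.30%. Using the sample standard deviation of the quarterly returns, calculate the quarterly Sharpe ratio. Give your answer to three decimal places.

-0.728

r̄ = (-1.3 − 4 − 5.1 − 7.1 − 5.7 − 5.4 + 5 + 1.6) / 8 = -2.7500%
Sample std dev = √[122.8200 / 7] = 4.1888%
Sharpe = (r̄ − rf) / σ = (-2.7500 − 0.3) / 4.1888 = -3.0500 / 4.1888 = -0.7281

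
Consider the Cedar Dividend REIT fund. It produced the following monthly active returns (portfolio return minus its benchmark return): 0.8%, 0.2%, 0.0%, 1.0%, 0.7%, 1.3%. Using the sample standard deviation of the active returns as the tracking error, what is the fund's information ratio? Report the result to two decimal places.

r̄ = (0.8 + 0.2 + 0 + 1 + 0.7 + 1.3) / 6 = 0.6667%
Σ(r − r̄)² = 1.1933; sample σ = √(1.1933/5) = 0.4885%
IR = r̄ / tracking error = 0.6667 / 0.4885 = 1.3648

1.36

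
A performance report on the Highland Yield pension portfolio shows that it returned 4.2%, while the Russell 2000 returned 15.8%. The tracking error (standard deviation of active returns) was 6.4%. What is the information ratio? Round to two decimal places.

-1.81

IR = (Rp − Rb) / TE = (4.2% − 15.8%) / 6.4% = -11.60% / 6.4% = -1.8125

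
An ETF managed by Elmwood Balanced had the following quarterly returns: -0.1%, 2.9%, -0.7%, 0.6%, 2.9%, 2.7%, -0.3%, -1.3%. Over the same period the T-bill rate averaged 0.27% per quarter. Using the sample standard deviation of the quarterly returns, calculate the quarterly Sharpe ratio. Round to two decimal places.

r̄ = (-0.1 + 2.9 − 0.7 + 0.6 + 2.9 + 2.7 − 0.3 − 1.3) / 8 = 0.8375%
Σ(r − r̄)² = (-0.1 − 0.8375)² + (2.9 − 0.8375)² + … = 21.1388
sample σ = √(21.1388 / 7) = √3.0198 = 1.7378%
Sharpe = (r̄ − rf) / σ = (0.8375 − 0.27) / 1.7378 = 0.5675 / 1.7378 = 0.3266

0.33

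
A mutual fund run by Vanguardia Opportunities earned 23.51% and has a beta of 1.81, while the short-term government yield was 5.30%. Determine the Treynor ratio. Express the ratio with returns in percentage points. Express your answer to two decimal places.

10.06

Treynor = (Rp − Rf) / β = (23.51% − 5.30%) / 1.81 = 18.21 / 1.81 = 10.0608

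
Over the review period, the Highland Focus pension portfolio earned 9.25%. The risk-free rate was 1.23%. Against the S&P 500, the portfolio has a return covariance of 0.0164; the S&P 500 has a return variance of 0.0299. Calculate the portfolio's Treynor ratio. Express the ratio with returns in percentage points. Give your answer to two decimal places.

β = Cov / Var = 0.0164 / 0.0299 = 0.5485
Treynor = (Rp − Rf) / β = (9.25% − 1.23%) / 0.5485 = 8.02 / 0.5485 = 14.6217

14.62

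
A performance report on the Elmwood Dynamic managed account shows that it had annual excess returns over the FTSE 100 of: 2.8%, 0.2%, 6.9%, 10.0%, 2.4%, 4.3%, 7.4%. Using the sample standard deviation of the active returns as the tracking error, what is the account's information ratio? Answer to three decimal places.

r̄ = (2.8 + 0.2 + 6.9 + 10 + 2.4 + 4.3 + 7.4) / 7 = 34.00 / 7 = 4.8571%
Σ(r − r̄)² = (2.8 − 4.8571)² + (0.2 − 4.8571)² + … = 69.3571
σ = √[69.3571 / 6] = 3.3999%
IR = r̄ / tracking error = 4.8571 / 3.3999 = 1.4286

1.429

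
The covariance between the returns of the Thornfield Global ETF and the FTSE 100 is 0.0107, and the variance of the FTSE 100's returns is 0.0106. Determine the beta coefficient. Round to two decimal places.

β = Cov(Rp, Rm) / Var(Rm) = 0.0107 / 0.0106 = 1.0094

1.01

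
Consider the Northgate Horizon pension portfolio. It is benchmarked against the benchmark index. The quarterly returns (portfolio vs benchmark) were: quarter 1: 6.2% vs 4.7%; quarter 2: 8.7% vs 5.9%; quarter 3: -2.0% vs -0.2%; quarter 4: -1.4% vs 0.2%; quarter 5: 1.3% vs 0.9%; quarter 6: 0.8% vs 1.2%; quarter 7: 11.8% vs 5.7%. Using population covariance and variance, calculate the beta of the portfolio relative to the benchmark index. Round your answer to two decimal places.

1.92

r̄p = 3.6286%,  r̄m = 2.6286%
Cov = Σ(rp − r̄p)(rm − r̄m) / 7 = 11.8878
Var(rm) = Σ(rm − r̄m)² / 7 = 6.1935
β = Cov / Var = 11.8878 / 6.1935 = 1.9194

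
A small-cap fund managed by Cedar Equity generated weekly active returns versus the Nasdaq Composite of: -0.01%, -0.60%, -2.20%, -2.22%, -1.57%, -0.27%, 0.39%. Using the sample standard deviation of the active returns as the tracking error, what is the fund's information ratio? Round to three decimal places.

-0.868

Mean return r̄ = -6.480 / 7 = -0.9257%
Σ(r − r̄)² = 6.8198; sample σ = √(6.8198/6) = 1.0661%
IR = r̄ / tracking error = -0.9257 / 1.0661 = -0.8683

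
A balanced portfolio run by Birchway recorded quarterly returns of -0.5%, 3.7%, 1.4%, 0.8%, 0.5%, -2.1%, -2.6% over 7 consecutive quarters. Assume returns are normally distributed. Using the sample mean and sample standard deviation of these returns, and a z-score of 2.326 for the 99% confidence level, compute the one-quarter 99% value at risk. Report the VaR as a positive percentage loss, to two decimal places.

4.83

Mean return r̄ = 1.20 / 7 = 0.1714%
Sample std dev = √[27.7543 / 6] = 2.1507%
VaR = −(r̄ − z·σ) = −(0.1714 − 2.326 × 2.1507) = −(-4.8311) = 4.8311%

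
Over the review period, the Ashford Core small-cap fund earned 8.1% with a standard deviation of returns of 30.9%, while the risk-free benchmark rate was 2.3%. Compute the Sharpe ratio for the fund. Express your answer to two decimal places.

0.19

Sharpe = (Rp − Rf) / σp = (8.1% − 2.3%) / 30.9% = 5.80% / 30.9% = 0.1877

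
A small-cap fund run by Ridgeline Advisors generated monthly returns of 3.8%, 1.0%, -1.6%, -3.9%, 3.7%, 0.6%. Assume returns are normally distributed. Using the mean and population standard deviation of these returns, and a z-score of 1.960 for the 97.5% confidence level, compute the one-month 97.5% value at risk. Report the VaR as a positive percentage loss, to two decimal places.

4.77

r̄ = (3.8 + 1 − 1.6 − 3.9 + 3.7 + 0.6) / 6 = 0.6000%
Σ(r − r̄)² = (3.8 − 0.6000)² + (1 − 0.6000)² + (-1.6 − 0.6000)² + … = 45.1000
population σ = √(45.1000 / 6) = √7.5167 = 2.7417%
VaR = −(r̄ − z·σ) = −(0.6000 − 1.960 × 2.7417) = −(-4.7737) = 4.7737%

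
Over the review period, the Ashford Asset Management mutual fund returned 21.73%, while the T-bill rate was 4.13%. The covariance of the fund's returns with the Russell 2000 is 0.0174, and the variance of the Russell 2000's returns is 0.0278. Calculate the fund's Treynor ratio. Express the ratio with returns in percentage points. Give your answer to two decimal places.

28.12

β = Cov / Var = 0.0174 / 0.0278 = 0.6259
Treynor = (Rp − Rf) / β = (21.73% − 4.13%) / 0.6259 = 17.60 / 0.6259 = 28.1195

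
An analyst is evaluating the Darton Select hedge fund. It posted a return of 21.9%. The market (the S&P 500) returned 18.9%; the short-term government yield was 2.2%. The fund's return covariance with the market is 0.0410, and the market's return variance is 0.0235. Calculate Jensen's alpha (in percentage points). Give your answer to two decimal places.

-9.44

β = Cov / Var = 0.0410 / 0.0235 = 1.7447
E[R] = Rf + β(Rm − Rf) = 2.2% + 1.7447 × (18.9% − 2.2%) = 31.3365%
α = Rp − E[R] = 21.9% − 31.3365% = -9.4365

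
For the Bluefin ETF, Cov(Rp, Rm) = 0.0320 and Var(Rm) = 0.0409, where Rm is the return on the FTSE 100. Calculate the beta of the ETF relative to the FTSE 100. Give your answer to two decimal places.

0.78

β = Cov(Rp, Rm) / Var(Rm) = 0.0320 / 0.0409 = 0.7824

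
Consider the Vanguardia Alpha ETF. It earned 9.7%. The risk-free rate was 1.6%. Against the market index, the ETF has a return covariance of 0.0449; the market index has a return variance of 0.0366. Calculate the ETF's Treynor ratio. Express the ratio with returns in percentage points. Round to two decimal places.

6.60

β = Cov / Var = 0.0449 / 0.0366 = 1.2268
Treynor = (Rp − Rf) / β = (9.7% − 1.6%) / 1.2268 = 8.10 / 1.2268 = 6.6025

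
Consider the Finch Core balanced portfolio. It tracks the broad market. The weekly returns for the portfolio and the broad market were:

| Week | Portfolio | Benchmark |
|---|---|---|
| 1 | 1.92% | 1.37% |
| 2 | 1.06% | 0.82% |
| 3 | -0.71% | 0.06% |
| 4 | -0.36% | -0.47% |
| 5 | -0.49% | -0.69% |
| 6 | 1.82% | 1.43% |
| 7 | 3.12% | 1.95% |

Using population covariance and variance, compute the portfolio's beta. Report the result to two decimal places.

r̄p = 0.9086%,  r̄m = 0.6386%
Cov = Σ(rp − r̄p)(rm − r̄m) / 7 = 1.2271
Var(rm) = Σ(rm − r̄m)² / 7 = 0.8918
β = Cov / Var = 1.2271 / 0.8918 = 1.3760

1.38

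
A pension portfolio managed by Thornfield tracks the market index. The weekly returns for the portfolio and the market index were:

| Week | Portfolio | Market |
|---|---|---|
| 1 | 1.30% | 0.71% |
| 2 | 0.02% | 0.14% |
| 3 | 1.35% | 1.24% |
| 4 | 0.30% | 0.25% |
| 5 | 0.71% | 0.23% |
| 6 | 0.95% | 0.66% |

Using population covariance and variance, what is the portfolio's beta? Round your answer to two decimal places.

1.11

r̄p = 0.7717%,  r̄m = 0.5383%
Cov = Σ(rp − r̄p)(rm − r̄m) / 6 = 0.1621
Var(rm) = Σ(rm − r̄m)² / 6 = 0.1456
β = Cov / Var = 0.1621 / 0.1456 = 1.1133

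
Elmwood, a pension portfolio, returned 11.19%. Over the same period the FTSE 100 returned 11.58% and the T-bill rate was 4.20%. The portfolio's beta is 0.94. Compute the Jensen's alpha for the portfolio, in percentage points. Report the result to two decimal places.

0.05

CAPM expected return = Rf + β(Rm − Rf) = 4.20% + 0.94 × (11.58% − 4.20%) = 4.2 + 0.94 × 7.38 = 11.1372%
Jensen's α = Rp − E[R] = 11.19% − 11.1372% = 0.0528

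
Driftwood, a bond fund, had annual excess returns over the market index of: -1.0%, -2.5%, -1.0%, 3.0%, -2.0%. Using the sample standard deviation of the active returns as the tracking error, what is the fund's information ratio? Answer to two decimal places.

r̄ = (-1 − 2.5 − 1 + 3 − 2) / 5 = -0.7000%
Sample std dev = √[18.8000 / 4] = 2.1679%
IR = r̄ / tracking error = -0.7000 / 2.1679 = -0.3229

-0.32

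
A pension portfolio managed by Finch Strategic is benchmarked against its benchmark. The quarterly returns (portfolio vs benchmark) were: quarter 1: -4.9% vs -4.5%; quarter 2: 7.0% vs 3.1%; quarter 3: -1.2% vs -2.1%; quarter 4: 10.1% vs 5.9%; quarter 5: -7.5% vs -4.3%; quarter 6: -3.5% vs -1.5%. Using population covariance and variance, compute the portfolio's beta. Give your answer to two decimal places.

r̄p = 0.0000%,  r̄m = -0.5667%
Cov = Σ(rp − r̄p)(rm − r̄m) / 6 = 23.8933
Var(rm) = Σ(rm − r̄m)² / 6 = 14.6489
β = Cov / Var = 23.8933 / 14.6489 = 1.6311

1.63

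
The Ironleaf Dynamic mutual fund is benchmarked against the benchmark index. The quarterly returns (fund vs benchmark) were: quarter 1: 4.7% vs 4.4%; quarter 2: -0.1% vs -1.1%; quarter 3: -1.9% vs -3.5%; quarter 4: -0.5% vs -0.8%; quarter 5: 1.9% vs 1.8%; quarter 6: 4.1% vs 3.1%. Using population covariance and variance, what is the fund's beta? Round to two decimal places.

0.88

r̄p = 1.3667%,  r̄m = 0.6500%
Cov = Σ(rp − r̄p)(rm − r̄m) / 6 = 6.4400
Var(rm) = Σ(rm − r̄m)² / 6 = 7.2958
β = Cov / Var = 6.4400 / 7.2958 = 0.8827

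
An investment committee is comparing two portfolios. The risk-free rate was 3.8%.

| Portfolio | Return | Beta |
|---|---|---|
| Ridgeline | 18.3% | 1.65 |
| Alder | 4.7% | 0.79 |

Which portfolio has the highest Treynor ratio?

Ridgeline: Treynor = (18.3% − 3.8%) / 1.65 = 8.788
Alder: Treynor = (4.7% − 3.8%) / 0.79 = 1.139
Highest: Ridgeline (8.788).

Ridgeline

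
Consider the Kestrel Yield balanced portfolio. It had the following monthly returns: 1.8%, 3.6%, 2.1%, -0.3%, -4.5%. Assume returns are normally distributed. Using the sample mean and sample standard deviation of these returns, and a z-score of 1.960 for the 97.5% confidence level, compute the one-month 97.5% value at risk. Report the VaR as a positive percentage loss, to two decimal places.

5.62

r̄ = (1.8 + 3.6 + 2.1 − 0.3 − 4.5) / 5 = 2.70 / 5 = 0.5400%
Sample std dev = √[39.4920 / 4] = 3.1421%
VaR = −(r̄ − z·σ) = −(0.5400 − 1.960 × 3.1421) = −(-5.6185) = 5.6185%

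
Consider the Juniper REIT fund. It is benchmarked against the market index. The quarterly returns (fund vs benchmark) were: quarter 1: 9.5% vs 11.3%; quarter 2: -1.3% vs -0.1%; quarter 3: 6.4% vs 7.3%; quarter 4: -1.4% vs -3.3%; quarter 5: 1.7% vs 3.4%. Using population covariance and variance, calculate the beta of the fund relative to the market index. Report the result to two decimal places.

r̄p = 2.9800%,  r̄m = 3.7200%
Cov = Σ(rp − r̄p)(rm − r̄m) / 5 = 21.8344
Var(rm) = Σ(rm − r̄m)² / 5 = 26.8496
β = Cov / Var = 21.8344 / 26.8496 = 0.8132

0.81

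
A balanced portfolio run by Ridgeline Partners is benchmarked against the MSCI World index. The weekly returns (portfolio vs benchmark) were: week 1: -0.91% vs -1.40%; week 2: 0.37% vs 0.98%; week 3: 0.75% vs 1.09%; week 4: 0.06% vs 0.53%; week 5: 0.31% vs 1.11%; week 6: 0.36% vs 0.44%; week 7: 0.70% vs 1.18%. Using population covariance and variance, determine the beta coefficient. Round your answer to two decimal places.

0.58

r̄p = 0.2343%,  r̄m = 0.5614%
Cov = Σ(rp − r̄p)(rm − r̄m) / 7 = 0.4134
Var(rm) = Σ(rm − r̄m)² / 7 = 0.7144
β = Cov / Var = 0.4134 / 0.7144 = 0.5787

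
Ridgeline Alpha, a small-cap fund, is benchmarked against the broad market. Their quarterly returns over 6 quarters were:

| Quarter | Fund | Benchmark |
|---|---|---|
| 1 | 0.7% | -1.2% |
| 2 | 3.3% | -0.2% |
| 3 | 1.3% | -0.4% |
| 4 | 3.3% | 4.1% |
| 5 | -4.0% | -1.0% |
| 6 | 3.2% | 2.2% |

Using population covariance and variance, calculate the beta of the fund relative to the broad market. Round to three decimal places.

r̄p = 1.3000%,  r̄m = 0.5833%
Cov = Σ(rp − r̄p)(rm − r̄m) / 6 = 3.0000
Var(rm) = Σ(rm − r̄m)² / 6 = 3.7081
β = Cov / Var = 3.0000 / 3.7081 = 0.8090

0.809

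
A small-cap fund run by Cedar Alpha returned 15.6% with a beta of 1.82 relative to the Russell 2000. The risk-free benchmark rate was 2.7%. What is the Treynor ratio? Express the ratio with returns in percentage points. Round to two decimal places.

7.09

Treynor = (Rp − Rf) / β = (15.6% − 2.7%) / 1.82 = 12.90 / 1.82 = 7.0879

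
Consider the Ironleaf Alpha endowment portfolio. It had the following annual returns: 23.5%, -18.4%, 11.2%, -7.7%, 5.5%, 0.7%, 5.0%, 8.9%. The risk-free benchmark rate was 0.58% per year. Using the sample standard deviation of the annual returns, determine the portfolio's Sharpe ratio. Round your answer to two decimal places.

μ = (23.5 − 18.4 + 11.2 − 7.7 + 5.5 + 0.7 + 5 + 8.9) / 8 = 28.70 / 8 = 3.5875%
Σ(r − μ)² = 1107.5288; sample σ = √(1107.5288/7) = 12.5785%
Sharpe = (μ − rf) / σ = (3.5875 − 0.58) / 12.5785 = 3.0075 / 12.5785 = 0.2391

0.24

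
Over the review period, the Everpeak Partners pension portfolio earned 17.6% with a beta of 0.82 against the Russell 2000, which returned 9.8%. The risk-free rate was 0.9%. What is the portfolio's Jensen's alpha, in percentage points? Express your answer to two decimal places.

9.40

CAPM expected return = Rf + β(Rm − Rf) = 0.9% + 0.82 × (9.8% − 0.9%) = 0.9 + 0.82 × 8.90 = 8.1980%
Jensen's α = Rp − E[R] = 17.6% − 8.1980% = 9.4020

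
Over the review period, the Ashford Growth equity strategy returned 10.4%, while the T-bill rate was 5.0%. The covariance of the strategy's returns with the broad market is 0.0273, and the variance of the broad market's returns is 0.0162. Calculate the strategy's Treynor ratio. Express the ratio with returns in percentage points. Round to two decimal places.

β = Cov / Var = 0.0273 / 0.0162 = 1.6852
Treynor = (Rp − Rf) / β = (10.4% − 5.0%) / 1.6852 = 5.40 / 1.6852 = 3.2044

3.20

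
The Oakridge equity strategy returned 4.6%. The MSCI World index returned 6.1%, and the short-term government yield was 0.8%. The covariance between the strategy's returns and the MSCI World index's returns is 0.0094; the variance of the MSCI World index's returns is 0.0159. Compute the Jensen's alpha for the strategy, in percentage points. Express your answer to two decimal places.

0.67

β = Cov / Var = 0.0094 / 0.0159 = 0.5912
E[R] = Rf + β(Rm − Rf) = 0.8% + 0.5912 × (6.1% − 0.8%) = 3.9334%
α = Rp − E[R] = 4.6% − 3.9334% = 0.6666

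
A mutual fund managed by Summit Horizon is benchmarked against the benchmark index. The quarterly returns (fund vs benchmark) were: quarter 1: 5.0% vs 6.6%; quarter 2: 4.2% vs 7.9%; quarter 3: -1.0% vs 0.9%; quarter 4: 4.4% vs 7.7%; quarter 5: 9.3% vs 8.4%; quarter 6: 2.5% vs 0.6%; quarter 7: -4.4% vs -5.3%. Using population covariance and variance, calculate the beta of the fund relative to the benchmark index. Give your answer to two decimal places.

r̄p = 2.8571%,  r̄m = 3.8286%
Cov = Σ(rp − r̄p)(rm − r̄m) / 7 = 17.9327
Var(rm) = Σ(rm − r̄m)² / 7 = 23.2106
β = Cov / Var = 17.9327 / 23.2106 = 0.7726

0.77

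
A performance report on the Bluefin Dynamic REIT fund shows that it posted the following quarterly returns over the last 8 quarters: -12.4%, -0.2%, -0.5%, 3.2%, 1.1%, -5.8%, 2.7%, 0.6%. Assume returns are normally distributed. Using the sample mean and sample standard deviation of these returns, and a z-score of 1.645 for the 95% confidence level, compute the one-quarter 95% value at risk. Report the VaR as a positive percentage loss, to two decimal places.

10.00

r̄ = (-12.4 − 0.2 − 0.5 + 3.2 + 1.1 − 5.8 + 2.7 + 0.6) / 8 = -1.4125%
Σ(r − r̄)² = (-12.4 − (-1.4125))² + (-0.2 − (-1.4125))² + (-0.5 − (-1.4125))² + … = 190.8288
σ = √[190.8288 / 7] = 5.2212%
VaR = −(r̄ − z·σ) = −(-1.4125 − 1.645 × 5.2212) = −(-10.0014) = 10.0014%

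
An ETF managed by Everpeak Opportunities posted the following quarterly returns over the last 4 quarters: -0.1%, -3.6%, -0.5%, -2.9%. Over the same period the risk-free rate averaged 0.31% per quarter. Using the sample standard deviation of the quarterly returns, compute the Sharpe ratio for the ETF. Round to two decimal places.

Mean return r̄ = -7.10 / 4 = -1.7750%
Sample σ = √[Σ(r − r̄)² / 3] = √[9.0275 / 3] = √3.0092 = 1.7347%
Sharpe = (r̄ − rf) / σ = (-1.7750 − 0.31) / 1.7347 = -2.0850 / 1.7347 = -1.2019

-1.20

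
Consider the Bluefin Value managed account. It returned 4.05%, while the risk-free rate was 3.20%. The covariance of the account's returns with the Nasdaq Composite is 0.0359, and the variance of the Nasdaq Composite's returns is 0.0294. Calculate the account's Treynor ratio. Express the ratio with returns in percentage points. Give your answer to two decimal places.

0.70

β = Cov / Var = 0.0359 / 0.0294 = 1.2211
Treynor = (Rp − Rf) / β = (4.05% − 3.20%) / 1.2211 = 0.85 / 1.2211 = 0.6961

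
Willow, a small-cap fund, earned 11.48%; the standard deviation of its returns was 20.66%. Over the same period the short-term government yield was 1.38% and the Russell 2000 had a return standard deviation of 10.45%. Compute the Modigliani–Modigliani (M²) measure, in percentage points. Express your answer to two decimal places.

6.49

Sharpe = (Rp − Rf) / σp = (11.48% − 1.38%) / 20.66% = 0.4889
M² = Rf + Sharpe × σm = 1.38% + 0.4889 × 10.45% = 6.4890%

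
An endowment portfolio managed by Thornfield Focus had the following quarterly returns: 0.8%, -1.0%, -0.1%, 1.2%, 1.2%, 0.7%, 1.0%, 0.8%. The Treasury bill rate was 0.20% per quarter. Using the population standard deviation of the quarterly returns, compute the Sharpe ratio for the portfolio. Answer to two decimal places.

0.53

μ = (0.8 − 1 − 0.1 + 1.2 + 1.2 + 0.7 + 1 + 0.8) / 8 = 0.5750%
Σ(r − μ)² = (0.8 − 0.5750)² + (-1 − 0.5750)² + … = 4.0150
population σ = √(4.0150 / 8) = √0.5019 = 0.7084%
Sharpe = (μ − rf) / σ = (0.5750 − 0.2) / 0.7084 = 0.3750 / 0.7084 = 0.5294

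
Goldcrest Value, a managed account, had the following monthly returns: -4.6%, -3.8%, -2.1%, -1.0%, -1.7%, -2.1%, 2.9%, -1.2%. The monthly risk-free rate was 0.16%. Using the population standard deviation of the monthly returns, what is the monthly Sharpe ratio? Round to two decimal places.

-0.89

Mean return r̄ = -13.60 / 8 = -1.7000%
Σ(r − r̄)² = (-4.6 − (-1.7000))² + (-3.8 − (-1.7000))² + … = 35.0400
population σ = √(35.0400 / 8) = √4.3800 = 2.0928%
Sharpe = (r̄ − rf) / σ = (-1.7000 − 0.16) / 2.0928 = -1.8600 / 2.0928 = -0.8888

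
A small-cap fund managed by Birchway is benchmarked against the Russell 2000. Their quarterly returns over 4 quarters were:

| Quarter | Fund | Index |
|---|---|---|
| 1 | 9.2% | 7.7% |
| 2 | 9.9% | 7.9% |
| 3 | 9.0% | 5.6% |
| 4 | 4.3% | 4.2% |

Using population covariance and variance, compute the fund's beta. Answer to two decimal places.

r̄p = 8.1000%,  r̄m = 6.3500%
Cov = Σ(rp − r̄p)(rm − r̄m) / 4 = 2.9425
Var(rm) = Σ(rm − r̄m)² / 4 = 2.3525
β = Cov / Var = 2.9425 / 2.3525 = 1.2508

1.25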